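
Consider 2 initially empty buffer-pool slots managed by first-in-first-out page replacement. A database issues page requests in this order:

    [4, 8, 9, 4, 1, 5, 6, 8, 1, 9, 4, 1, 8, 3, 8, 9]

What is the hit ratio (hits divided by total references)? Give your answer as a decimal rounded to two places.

0.06

4 -> fault, frames [4]
8 -> fault, frames [4, 8]
9 -> fault, evict 4, frames [8, 9]
4 -> fault, evict 8, frames [9, 4]
1 -> fault, evict 9, frames [4, 1]
5 -> fault, evict 4, frames [1, 5]
6 -> fault, evict 1, frames [5, 6]
8 -> fault, evict 5, frames [6, 8]
1 -> fault, evict 6, frames [8, 1]
9 -> fault, evict 8, frames [1, 9]
4 -> fault, evict 1, frames [9, 4]
1 -> fault, evict 9, frames [4, 1]
8 -> fault, evict 4, frames [1, 8]
3 -> fault, evict 1, frames [8, 3]
8 -> hit
9 -> fault, evict 8, frames [3, 9]
Hits: 1 of 16 references → 1/16 = 0.0625.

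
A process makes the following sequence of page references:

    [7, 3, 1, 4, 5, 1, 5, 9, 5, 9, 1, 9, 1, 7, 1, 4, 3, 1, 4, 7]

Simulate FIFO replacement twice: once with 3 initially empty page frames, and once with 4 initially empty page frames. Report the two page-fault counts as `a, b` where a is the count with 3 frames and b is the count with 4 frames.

12, 10

3 frames: F F F F F . . F . . F . . F . F F F . F → 12 faults.
4 frames: F F F F F . . F . . . . . F F F F . . . → 10 faults.
10 < 12: adding a frame reduced faults, as is typical.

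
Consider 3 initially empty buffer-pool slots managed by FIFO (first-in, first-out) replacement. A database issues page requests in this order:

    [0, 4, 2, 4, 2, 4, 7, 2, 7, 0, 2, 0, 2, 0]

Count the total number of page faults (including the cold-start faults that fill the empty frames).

5

0: fault, frames {0}
4: fault, frames {0,4}
2: fault, frames {0,4,2}
4: hit
2: hit
4: hit
7: fault, evict 0, frames {4,2,7}
2: hit
7: hit
0: fault, evict 4, frames {2,7,0}
2: hit
0: hit
2: hit
0: hit
Page faults: 5.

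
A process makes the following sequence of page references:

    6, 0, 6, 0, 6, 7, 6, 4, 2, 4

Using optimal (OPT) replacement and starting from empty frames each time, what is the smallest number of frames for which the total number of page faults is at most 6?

2

f=1: 10 faults
f=2: 5 faults
f=3: 5 faults
f=4: 5 faults
f=5: 5 faults
Smallest f with faults ≤ 6 is 2.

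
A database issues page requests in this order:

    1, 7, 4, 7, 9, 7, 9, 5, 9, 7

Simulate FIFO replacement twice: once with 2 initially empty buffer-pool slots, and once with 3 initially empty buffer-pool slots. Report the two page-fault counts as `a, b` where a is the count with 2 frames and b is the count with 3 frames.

2 frames: F F F . F F . F F F → 8 faults.
3 frames: F F F . F . . F . F → 6 faults.
6 < 8: adding a frame reduced faults, as is typical.

8, 6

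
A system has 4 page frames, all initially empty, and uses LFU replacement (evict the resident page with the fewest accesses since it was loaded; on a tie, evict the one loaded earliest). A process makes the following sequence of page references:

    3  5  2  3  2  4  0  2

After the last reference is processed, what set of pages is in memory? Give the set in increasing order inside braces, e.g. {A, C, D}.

{0, 2, 3, 4}

3 -> miss, frames {3}
5 -> miss, frames {3,5}
2 -> miss, frames {3,5,2}
3 -> hit
2 -> hit
4 -> miss, frames {3,5,2,4}
0 -> miss, evict 5, frames {3,2,4,0}
2 -> hit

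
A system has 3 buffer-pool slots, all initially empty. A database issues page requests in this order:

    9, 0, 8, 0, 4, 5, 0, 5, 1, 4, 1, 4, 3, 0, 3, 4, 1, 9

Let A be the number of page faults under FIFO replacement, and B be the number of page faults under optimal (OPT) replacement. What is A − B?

3

Under FIFO: F F F . F F F . F F . . F F . . F F → 12 faults.
Under OPT: F F F . F F . . F . . . F . . . F F → 9 faults.
A − B = 12 − 9 = 3.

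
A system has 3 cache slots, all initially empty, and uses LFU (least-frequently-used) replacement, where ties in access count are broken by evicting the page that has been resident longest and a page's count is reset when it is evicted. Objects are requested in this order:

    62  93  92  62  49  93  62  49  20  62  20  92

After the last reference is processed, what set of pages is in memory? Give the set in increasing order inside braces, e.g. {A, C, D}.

62 → fault, frames [62]
93 → fault, frames [62, 93]
92 → fault, frames [62, 93, 92]
62 → hit
49 → fault, evict 93, frames [62, 92, 49]
93 → fault, evict 92, frames [62, 49, 93]
62 → hit
49 → hit
20 → fault, evict 93, frames [62, 49, 20]
62 → hit
20 → hit
92 → fault, evict 49, frames [62, 20, 92]

{20, 62, 92}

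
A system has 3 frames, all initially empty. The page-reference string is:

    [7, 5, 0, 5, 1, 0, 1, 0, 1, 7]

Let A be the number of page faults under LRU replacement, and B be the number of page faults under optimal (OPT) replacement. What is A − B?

1

Under LRU: F F F . F . . . . F → 5 faults.
Under OPT: F F F . F . . . . . → 4 faults.
A − B = 5 − 4 = 1.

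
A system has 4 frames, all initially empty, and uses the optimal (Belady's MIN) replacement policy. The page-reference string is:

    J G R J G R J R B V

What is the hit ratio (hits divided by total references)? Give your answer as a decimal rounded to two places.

J → miss, frames [J]
G → miss, frames [J, G]
R → miss, frames [J, G, R]
J → hit
G → hit
R → hit
J → hit
R → hit
B → miss, frames [J, G, R, B]
V → miss, evict B, frames [J, G, R, V]
Hits: 5 of 10 references → 5/10 = 0.5000.

0.50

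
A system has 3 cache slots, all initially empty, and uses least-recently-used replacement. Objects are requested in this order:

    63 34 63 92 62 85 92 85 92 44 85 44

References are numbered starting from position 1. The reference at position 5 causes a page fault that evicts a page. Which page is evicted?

pos 1: 63 → fault, frames {63}
pos 2: 34 → fault, frames {63,34}
pos 3: 63 → hit
pos 4: 92 → fault, frames {34,63,92}
pos 5: 62 → fault, evict 34, frames {63,92,62}
At position 5, page 34 is evicted.

34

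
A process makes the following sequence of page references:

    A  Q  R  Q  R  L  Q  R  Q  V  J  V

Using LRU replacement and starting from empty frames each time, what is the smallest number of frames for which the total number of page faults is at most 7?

f=1: 12 faults
f=2: 8 faults
f=3: 6 faults
f=4: 6 faults
f=5: 6 faults
f=6: 6 faults
Smallest f with faults ≤ 7 is 3.

3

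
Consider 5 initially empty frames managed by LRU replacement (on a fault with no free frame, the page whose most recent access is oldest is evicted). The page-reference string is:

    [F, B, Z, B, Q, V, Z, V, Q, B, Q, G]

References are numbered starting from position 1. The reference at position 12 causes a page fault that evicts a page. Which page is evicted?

pos 1: F -> fault, frames {F}
pos 2: B -> fault, frames {F,B}
pos 3: Z -> fault, frames {F,B,Z}
pos 4: B -> hit
pos 5: Q -> fault, frames {F,Z,B,Q}
pos 6: V -> fault, frames {F,Z,B,Q,V}
pos 7: Z -> hit
pos 8: V -> hit
pos 9: Q -> hit
pos 10: B -> hit
pos 11: Q -> hit
pos 12: G -> fault, evict F, frames {Z,V,B,Q,G}
At position 12, page F is evicted.

F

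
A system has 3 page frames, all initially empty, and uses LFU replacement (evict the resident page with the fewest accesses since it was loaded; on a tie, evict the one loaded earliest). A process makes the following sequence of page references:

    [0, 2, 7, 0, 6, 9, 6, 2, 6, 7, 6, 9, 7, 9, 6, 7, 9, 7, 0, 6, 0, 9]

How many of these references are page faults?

14

0: fault, frames (0)
2: fault, frames (0 2)
7: fault, frames (0 2 7)
0: hit
6: fault, evict 2, frames (0 7 6)
9: fault, evict 7, frames (0 6 9)
6: hit
2: fault, evict 9, frames (0 6 2)
6: hit
7: fault, evict 2, frames (0 6 7)
6: hit
9: fault, evict 7, frames (0 6 9)
7: fault, evict 9, frames (0 6 7)
9: fault, evict 7, frames (0 6 9)
6: hit
7: fault, evict 9, frames (0 6 7)
9: fault, evict 7, frames (0 6 9)
7: fault, evict 9, frames (0 6 7)
0: hit
6: hit
0: hit
9: fault, evict 7, frames (0 6 9)
Page faults: 14.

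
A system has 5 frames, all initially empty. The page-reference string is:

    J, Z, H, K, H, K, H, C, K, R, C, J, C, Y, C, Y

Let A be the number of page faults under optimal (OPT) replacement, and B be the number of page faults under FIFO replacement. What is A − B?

Under OPT: F F F F . . . F . F . . . F . . → 7 faults.
Under FIFO: F F F F . . . F . F . F . F . . → 8 faults.
A − B = 7 − 8 = -1.

-1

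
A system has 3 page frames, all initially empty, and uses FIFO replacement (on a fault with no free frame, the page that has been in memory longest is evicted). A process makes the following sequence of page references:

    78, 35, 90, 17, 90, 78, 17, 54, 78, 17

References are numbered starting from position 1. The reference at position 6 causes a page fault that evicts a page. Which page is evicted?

35

pos 1: 78 → fault, frames {78}
pos 2: 35 → fault, frames {78,35}
pos 3: 90 → fault, frames {78,35,90}
pos 4: 17 → fault, evict 78, frames {35,90,17}
pos 5: 90 → hit
pos 6: 78 → fault, evict 35, frames {90,17,78}
At position 6, page 35 is evicted.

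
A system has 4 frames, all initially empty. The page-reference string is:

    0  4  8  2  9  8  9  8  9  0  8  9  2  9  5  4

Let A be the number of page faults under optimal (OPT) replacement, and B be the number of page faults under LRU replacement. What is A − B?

-1

Under OPT: F F F F F . . . . . . . . . F F → 7 faults.
Under LRU: F F F F F . . . . F . . . . F F → 8 faults.
A − B = 7 − 8 = -1.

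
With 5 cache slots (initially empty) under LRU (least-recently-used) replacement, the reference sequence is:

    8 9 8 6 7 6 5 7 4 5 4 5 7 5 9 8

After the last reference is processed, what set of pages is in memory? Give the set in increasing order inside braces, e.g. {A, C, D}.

{4, 5, 7, 8, 9}

8: miss, frames [8]
9: miss, frames [8, 9]
8: hit
6: miss, frames [9, 8, 6]
7: miss, frames [9, 8, 6, 7]
6: hit
5: miss, frames [9, 8, 7, 6, 5]
7: hit
4: miss, evict 9, frames [8, 6, 5, 7, 4]
5: hit
4: hit
5: hit
7: hit
5: hit
9: miss, evict 8, frames [6, 4, 7, 5, 9]
8: miss, evict 6, frames [4, 7, 5, 9, 8]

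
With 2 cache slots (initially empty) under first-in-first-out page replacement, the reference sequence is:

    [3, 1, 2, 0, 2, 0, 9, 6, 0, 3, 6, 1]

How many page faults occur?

10

3: miss, frames {3}
1: miss, frames {3,1}
2: miss, evict 3, frames {1,2}
0: miss, evict 1, frames {2,0}
2: hit
0: hit
9: miss, evict 2, frames {0,9}
6: miss, evict 0, frames {9,6}
0: miss, evict 9, frames {6,0}
3: miss, evict 6, frames {0,3}
6: miss, evict 0, frames {3,6}
1: miss, evict 3, frames {6,1}
Page faults: 10.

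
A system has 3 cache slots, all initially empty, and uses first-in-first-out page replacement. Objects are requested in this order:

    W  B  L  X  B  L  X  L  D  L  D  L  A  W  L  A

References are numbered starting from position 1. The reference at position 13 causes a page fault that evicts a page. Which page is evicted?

pos 1: W -> miss, frames (W)
pos 2: B -> miss, frames (W B)
pos 3: L -> miss, frames (W B L)
pos 4: X -> miss, evict W, frames (B L X)
pos 5: B -> hit
pos 6: L -> hit
pos 7: X -> hit
pos 8: L -> hit
pos 9: D -> miss, evict B, frames (L X D)
pos 10: L -> hit
pos 11: D -> hit
pos 12: L -> hit
pos 13: A -> miss, evict L, frames (X D A)
At position 13, page L is evicted.

L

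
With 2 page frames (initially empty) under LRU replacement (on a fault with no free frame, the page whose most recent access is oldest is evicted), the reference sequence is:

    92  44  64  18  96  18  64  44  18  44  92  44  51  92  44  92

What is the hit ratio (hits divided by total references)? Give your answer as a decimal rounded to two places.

0.25

92 -> fault, frames {92}
44 -> fault, frames {92,44}
64 -> fault, evict 92, frames {44,64}
18 -> fault, evict 44, frames {64,18}
96 -> fault, evict 64, frames {18,96}
18 -> hit
64 -> fault, evict 96, frames {18,64}
44 -> fault, evict 18, frames {64,44}
18 -> fault, evict 64, frames {44,18}
44 -> hit
92 -> fault, evict 18, frames {44,92}
44 -> hit
51 -> fault, evict 92, frames {44,51}
92 -> fault, evict 44, frames {51,92}
44 -> fault, evict 51, frames {92,44}
92 -> hit
Hits: 4 of 16 references → 4/16 = 0.2500.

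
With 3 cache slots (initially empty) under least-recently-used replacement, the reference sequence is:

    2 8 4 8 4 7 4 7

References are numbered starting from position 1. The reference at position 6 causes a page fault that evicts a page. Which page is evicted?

pos 1: 2 → fault, frames (2)
pos 2: 8 → fault, frames (2 8)
pos 3: 4 → fault, frames (2 8 4)
pos 4: 8 → hit
pos 5: 4 → hit
pos 6: 7 → fault, evict 2, frames (8 4 7)
At position 6, page 2 is evicted.

2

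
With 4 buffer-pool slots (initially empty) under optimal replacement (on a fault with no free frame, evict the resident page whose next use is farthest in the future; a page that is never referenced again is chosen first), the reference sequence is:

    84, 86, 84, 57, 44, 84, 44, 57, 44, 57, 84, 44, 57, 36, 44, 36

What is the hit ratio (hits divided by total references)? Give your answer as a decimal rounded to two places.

84: miss, frames (84)
86: miss, frames (84 86)
84: hit
57: miss, frames (84 86 57)
44: miss, frames (84 86 57 44)
84: hit
44: hit
57: hit
44: hit
57: hit
84: hit
44: hit
57: hit
36: miss, evict 57, frames (84 86 44 36)
44: hit
36: hit
Hits: 11 of 16 references → 11/16 = 0.6875.

0.69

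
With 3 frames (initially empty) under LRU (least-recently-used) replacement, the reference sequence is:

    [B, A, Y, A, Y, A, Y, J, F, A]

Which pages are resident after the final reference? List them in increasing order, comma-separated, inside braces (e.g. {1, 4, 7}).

B -> miss, frames (B)
A -> miss, frames (B A)
Y -> miss, frames (B A Y)
A -> hit
Y -> hit
A -> hit
Y -> hit
J -> miss, evict B, frames (A Y J)
F -> miss, evict A, frames (Y J F)
A -> miss, evict Y, frames (J F A)

{A, F, J}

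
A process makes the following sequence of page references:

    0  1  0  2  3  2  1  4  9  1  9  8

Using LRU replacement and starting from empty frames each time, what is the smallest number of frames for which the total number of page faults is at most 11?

f=1: 12 faults
f=2: 9 faults
f=3: 8 faults
f=4: 7 faults
f=5: 7 faults
f=6: 7 faults
f=7: 7 faults
Smallest f with faults ≤ 11 is 2.

2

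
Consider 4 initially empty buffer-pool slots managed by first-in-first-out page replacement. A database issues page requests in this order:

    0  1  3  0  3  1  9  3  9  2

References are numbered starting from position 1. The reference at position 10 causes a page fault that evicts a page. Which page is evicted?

pos 1: 0 → miss, frames [0]
pos 2: 1 → miss, frames [0, 1]
pos 3: 3 → miss, frames [0, 1, 3]
pos 4: 0 → hit
pos 5: 3 → hit
pos 6: 1 → hit
pos 7: 9 → miss, frames [0, 1, 3, 9]
pos 8: 3 → hit
pos 9: 9 → hit
pos 10: 2 → miss, evict 0, frames [1, 3, 9, 2]
At position 10, page 0 is evicted.

0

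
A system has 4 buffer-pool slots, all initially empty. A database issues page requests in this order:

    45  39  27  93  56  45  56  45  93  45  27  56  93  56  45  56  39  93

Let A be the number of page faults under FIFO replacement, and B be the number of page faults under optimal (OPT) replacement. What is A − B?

1

Under FIFO: F F F F F F . . . . . . . . . . F . → 7 faults.
Under OPT: F F F F F . . . . . . . . . . . F . → 6 faults.
A − B = 7 − 6 = 1.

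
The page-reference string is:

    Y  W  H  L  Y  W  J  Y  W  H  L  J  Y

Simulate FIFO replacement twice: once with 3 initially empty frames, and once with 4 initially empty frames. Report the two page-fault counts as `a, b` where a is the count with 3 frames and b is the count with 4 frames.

10, 11

3 frames: F F F F F F F . . F F . F → 10 faults.
4 frames: F F F F . . F F F F F F F → 11 faults.
11 > 10: adding a frame increased faults — Belady's anomaly.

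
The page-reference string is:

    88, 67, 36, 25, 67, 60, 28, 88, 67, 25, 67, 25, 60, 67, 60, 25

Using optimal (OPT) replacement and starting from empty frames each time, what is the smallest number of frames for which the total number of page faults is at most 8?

3

f=1: 16 faults
f=2: 10 faults
f=3: 8 faults
f=4: 7 faults
f=5: 6 faults
f=6: 6 faults
Smallest f with faults ≤ 8 is 3.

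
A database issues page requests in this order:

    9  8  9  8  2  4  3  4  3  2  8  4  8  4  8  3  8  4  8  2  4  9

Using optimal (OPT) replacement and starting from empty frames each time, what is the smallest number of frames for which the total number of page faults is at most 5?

5

f=1: 22 faults
f=2: 11 faults
f=3: 8 faults
f=4: 6 faults
f=5: 5 faults
Smallest f with faults ≤ 5 is 5.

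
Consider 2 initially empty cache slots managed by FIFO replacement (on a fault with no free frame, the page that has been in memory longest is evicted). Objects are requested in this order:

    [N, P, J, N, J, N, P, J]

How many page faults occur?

6

N: miss, frames (N)
P: miss, frames (N P)
J: miss, evict N, frames (P J)
N: miss, evict P, frames (J N)
J: hit
N: hit
P: miss, evict J, frames (N P)
J: miss, evict N, frames (P J)
Page faults: 6.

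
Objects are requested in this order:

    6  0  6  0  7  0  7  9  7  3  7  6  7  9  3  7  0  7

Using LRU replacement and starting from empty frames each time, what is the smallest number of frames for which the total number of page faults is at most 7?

f=1: 18 faults
f=2: 10 faults
f=3: 9 faults
f=4: 7 faults
f=5: 5 faults
Smallest f with faults ≤ 7 is 4.

4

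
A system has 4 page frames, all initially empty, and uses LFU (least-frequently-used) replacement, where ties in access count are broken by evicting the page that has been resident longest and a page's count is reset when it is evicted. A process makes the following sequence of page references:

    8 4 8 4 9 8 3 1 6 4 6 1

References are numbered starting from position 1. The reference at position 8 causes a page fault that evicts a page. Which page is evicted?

9

pos 1: 8 -> miss, frames {8}
pos 2: 4 -> miss, frames {8,4}
pos 3: 8 -> hit
pos 4: 4 -> hit
pos 5: 9 -> miss, frames {8,4,9}
pos 6: 8 -> hit
pos 7: 3 -> miss, frames {8,4,9,3}
pos 8: 1 -> miss, evict 9, frames {8,4,3,1}
At position 8, page 9 is evicted.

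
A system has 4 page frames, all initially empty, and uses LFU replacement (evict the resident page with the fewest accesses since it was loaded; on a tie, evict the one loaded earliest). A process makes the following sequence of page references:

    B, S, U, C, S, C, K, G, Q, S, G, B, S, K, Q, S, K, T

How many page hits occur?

B → miss, frames (B)
S → miss, frames (B S)
U → miss, frames (B S U)
C → miss, frames (B S U C)
S → hit
C → hit
K → miss, evict B, frames (S U C K)
G → miss, evict U, frames (S C K G)
Q → miss, evict K, frames (S C G Q)
S → hit
G → hit
B → miss, evict Q, frames (S C G B)
S → hit
K → miss, evict B, frames (S C G K)
Q → miss, evict K, frames (S C G Q)
S → hit
K → miss, evict Q, frames (S C G K)
T → miss, evict K, frames (S C G T)
Hits: 6.

6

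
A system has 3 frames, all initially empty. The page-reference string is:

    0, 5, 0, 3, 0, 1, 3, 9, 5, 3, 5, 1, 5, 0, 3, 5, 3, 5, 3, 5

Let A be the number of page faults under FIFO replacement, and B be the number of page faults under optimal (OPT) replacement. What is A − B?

Under FIFO: F F . F . F . F F F . F . F . F F . . . → 11 faults.
Under OPT: F F . F . F . F . . . F . F . . . . . . → 7 faults.
A − B = 11 − 7 = 4.

4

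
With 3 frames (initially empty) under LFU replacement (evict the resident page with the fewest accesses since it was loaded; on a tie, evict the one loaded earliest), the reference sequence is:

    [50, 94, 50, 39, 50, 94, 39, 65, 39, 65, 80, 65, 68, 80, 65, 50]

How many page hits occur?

7

50 -> miss, frames (50)
94 -> miss, frames (50 94)
50 -> hit
39 -> miss, frames (50 94 39)
50 -> hit
94 -> hit
39 -> hit
65 -> miss, evict 94, frames (50 39 65)
39 -> hit
65 -> hit
80 -> miss, evict 65, frames (50 39 80)
65 -> miss, evict 80, frames (50 39 65)
68 -> miss, evict 65, frames (50 39 68)
80 -> miss, evict 68, frames (50 39 80)
65 -> miss, evict 80, frames (50 39 65)
50 -> hit
Hits: 7.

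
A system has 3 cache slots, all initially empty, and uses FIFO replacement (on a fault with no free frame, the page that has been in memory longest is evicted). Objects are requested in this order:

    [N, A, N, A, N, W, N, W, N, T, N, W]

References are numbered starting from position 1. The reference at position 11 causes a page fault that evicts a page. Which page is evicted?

pos 1: N: fault, frames {N}
pos 2: A: fault, frames {N,A}
pos 3: N: hit
pos 4: A: hit
pos 5: N: hit
pos 6: W: fault, frames {N,A,W}
pos 7: N: hit
pos 8: W: hit
pos 9: N: hit
pos 10: T: fault, evict N, frames {A,W,T}
pos 11: N: fault, evict A, frames {W,T,N}
At position 11, page A is evicted.

A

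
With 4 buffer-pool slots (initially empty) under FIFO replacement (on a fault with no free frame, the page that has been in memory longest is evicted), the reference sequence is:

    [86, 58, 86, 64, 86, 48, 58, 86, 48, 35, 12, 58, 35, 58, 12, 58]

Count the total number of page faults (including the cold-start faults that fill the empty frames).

86 → fault, frames [86]
58 → fault, frames [86, 58]
86 → hit
64 → fault, frames [86, 58, 64]
86 → hit
48 → fault, frames [86, 58, 64, 48]
58 → hit
86 → hit
48 → hit
35 → fault, evict 86, frames [58, 64, 48, 35]
12 → fault, evict 58, frames [64, 48, 35, 12]
58 → fault, evict 64, frames [48, 35, 12, 58]
35 → hit
58 → hit
12 → hit
58 → hit
Page faults: 7.

7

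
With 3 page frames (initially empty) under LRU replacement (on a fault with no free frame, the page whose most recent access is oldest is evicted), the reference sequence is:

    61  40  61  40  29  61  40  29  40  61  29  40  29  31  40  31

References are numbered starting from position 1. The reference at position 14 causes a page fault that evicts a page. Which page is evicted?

61

pos 1: 61 → miss, frames {61}
pos 2: 40 → miss, frames {61,40}
pos 3: 61 → hit
pos 4: 40 → hit
pos 5: 29 → miss, frames {61,40,29}
pos 6: 61 → hit
pos 7: 40 → hit
pos 8: 29 → hit
pos 9: 40 → hit
pos 10: 61 → hit
pos 11: 29 → hit
pos 12: 40 → hit
pos 13: 29 → hit
pos 14: 31 → miss, evict 61, frames {40,29,31}
At position 14, page 61 is evicted.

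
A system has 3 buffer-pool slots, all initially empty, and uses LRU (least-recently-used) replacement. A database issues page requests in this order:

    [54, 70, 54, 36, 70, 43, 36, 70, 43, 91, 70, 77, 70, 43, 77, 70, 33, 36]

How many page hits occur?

54 → miss, frames [54]
70 → miss, frames [54, 70]
54 → hit
36 → miss, frames [70, 54, 36]
70 → hit
43 → miss, evict 54, frames [36, 70, 43]
36 → hit
70 → hit
43 → hit
91 → miss, evict 36, frames [70, 43, 91]
70 → hit
77 → miss, evict 43, frames [91, 70, 77]
70 → hit
43 → miss, evict 91, frames [77, 70, 43]
77 → hit
70 → hit
33 → miss, evict 43, frames [77, 70, 33]
36 → miss, evict 77, frames [70, 33, 36]
Hits: 9.

9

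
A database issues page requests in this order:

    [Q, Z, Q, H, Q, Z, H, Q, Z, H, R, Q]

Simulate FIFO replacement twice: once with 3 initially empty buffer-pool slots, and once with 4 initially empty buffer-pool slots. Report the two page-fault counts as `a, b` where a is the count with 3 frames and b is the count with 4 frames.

5, 4

3 frames: F F . F . . . . . . F F → 5 faults.
4 frames: F F . F . . . . . . F . → 4 faults.
4 < 5: adding a frame reduced faults, as is typical.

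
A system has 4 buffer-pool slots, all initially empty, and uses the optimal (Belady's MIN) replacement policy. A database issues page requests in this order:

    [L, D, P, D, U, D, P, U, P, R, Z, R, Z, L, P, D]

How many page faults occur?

L -> fault, frames (L)
D -> fault, frames (L D)
P -> fault, frames (L D P)
D -> hit
U -> fault, frames (L D P U)
D -> hit
P -> hit
U -> hit
P -> hit
R -> fault, evict U, frames (L D P R)
Z -> fault, evict D, frames (L P R Z)
R -> hit
Z -> hit
L -> hit
P -> hit
D -> fault, evict Z, frames (L P R D)
Page faults: 7.

7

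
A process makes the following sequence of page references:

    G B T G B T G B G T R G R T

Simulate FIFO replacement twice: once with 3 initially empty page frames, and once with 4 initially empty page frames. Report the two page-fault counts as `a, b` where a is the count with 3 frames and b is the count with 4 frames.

3 frames: F F F . . . . . . . F F . . → 5 faults.
4 frames: F F F . . . . . . . F . . . → 4 faults.
4 < 5: adding a frame reduced faults, as is typical.

5, 4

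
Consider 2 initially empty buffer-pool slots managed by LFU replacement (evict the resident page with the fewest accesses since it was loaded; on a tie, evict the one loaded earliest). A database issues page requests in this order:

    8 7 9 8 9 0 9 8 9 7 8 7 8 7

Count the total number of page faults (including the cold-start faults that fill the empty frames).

11

8: fault, frames [8]
7: fault, frames [8, 7]
9: fault, evict 8, frames [7, 9]
8: fault, evict 7, frames [9, 8]
9: hit
0: fault, evict 8, frames [9, 0]
9: hit
8: fault, evict 0, frames [9, 8]
9: hit
7: fault, evict 8, frames [9, 7]
8: fault, evict 7, frames [9, 8]
7: fault, evict 8, frames [9, 7]
8: fault, evict 7, frames [9, 8]
7: fault, evict 8, frames [9, 7]
Page faults: 11.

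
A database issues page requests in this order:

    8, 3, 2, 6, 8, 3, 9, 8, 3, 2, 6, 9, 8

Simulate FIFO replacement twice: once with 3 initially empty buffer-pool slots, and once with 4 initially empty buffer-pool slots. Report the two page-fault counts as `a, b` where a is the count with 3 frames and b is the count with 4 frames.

3 frames: F F F F F F F . . F F . F → 10 faults.
4 frames: F F F F . . F F F F F F F → 11 faults.
11 > 10: adding a frame increased faults — Belady's anomaly.

10, 11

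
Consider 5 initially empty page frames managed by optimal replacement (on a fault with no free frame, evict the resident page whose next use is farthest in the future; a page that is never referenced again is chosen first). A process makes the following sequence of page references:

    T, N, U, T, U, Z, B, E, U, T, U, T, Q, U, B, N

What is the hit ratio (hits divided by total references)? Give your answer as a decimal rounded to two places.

T → fault, frames (T)
N → fault, frames (T N)
U → fault, frames (T N U)
T → hit
U → hit
Z → fault, frames (T N U Z)
B → fault, frames (T N U Z B)
E → fault, evict Z, frames (T N U B E)
U → hit
T → hit
U → hit
T → hit
Q → fault, evict E, frames (T N U B Q)
U → hit
B → hit
N → hit
Hits: 9 of 16 references → 9/16 = 0.5625.

0.56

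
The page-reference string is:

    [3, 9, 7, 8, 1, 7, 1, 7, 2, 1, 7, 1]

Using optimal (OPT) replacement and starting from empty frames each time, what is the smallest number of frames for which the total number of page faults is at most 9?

f=1: 12 faults
f=2: 7 faults
f=3: 6 faults
f=4: 6 faults
f=5: 6 faults
f=6: 6 faults
Smallest f with faults ≤ 9 is 2.

2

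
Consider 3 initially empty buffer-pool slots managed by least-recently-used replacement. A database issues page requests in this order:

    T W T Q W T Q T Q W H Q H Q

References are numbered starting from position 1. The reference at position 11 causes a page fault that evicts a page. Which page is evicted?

T

pos 1: T -> miss, frames [T]
pos 2: W -> miss, frames [T, W]
pos 3: T -> hit
pos 4: Q -> miss, frames [W, T, Q]
pos 5: W -> hit
pos 6: T -> hit
pos 7: Q -> hit
pos 8: T -> hit
pos 9: Q -> hit
pos 10: W -> hit
pos 11: H -> miss, evict T, frames [Q, W, H]
At position 11, page T is evicted.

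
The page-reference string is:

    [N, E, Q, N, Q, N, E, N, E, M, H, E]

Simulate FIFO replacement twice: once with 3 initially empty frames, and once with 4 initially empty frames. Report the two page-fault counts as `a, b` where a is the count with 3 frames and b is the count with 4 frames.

6, 5

3 frames: F F F . . . . . . F F F → 6 faults.
4 frames: F F F . . . . . . F F . → 5 faults.
5 < 6: adding a frame reduced faults, as is typical.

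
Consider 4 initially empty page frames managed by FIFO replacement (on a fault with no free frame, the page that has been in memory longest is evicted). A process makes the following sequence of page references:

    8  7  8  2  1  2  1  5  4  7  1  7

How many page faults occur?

8: miss, frames {8}
7: miss, frames {8,7}
8: hit
2: miss, frames {8,7,2}
1: miss, frames {8,7,2,1}
2: hit
1: hit
5: miss, evict 8, frames {7,2,1,5}
4: miss, evict 7, frames {2,1,5,4}
7: miss, evict 2, frames {1,5,4,7}
1: hit
7: hit
Page faults: 7.

7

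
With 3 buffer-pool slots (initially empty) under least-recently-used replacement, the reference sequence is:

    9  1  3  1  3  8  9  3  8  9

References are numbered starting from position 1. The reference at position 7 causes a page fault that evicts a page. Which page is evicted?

1

pos 1: 9 → fault, frames [9]
pos 2: 1 → fault, frames [9, 1]
pos 3: 3 → fault, frames [9, 1, 3]
pos 4: 1 → hit
pos 5: 3 → hit
pos 6: 8 → fault, evict 9, frames [1, 3, 8]
pos 7: 9 → fault, evict 1, frames [3, 8, 9]
At position 7, page 1 is evicted.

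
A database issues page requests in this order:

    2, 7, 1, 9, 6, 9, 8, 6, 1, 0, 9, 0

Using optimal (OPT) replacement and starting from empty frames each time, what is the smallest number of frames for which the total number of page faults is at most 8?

f=1: 12 faults
f=2: 9 faults
f=3: 8 faults
f=4: 7 faults
f=5: 7 faults
f=6: 7 faults
f=7: 7 faults
Smallest f with faults ≤ 8 is 3.

3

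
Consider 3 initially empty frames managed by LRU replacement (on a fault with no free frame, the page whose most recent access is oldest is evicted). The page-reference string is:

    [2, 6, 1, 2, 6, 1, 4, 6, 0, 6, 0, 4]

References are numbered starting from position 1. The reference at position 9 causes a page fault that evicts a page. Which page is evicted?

pos 1: 2 -> fault, frames {2}
pos 2: 6 -> fault, frames {2,6}
pos 3: 1 -> fault, frames {2,6,1}
pos 4: 2 -> hit
pos 5: 6 -> hit
pos 6: 1 -> hit
pos 7: 4 -> fault, evict 2, frames {6,1,4}
pos 8: 6 -> hit
pos 9: 0 -> fault, evict 1, frames {4,6,0}
At position 9, page 1 is evicted.

1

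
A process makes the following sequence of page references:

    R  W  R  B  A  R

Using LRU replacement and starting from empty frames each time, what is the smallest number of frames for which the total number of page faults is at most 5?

2

f=1: 6 faults
f=2: 5 faults
f=3: 4 faults
f=4: 4 faults
Smallest f with faults ≤ 5 is 2.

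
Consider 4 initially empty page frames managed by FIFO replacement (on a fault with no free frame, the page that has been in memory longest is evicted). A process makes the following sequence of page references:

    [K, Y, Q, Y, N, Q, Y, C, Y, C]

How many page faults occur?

5

K → fault, frames {K}
Y → fault, frames {K,Y}
Q → fault, frames {K,Y,Q}
Y → hit
N → fault, frames {K,Y,Q,N}
Q → hit
Y → hit
C → fault, evict K, frames {Y,Q,N,C}
Y → hit
C → hit
Page faults: 5.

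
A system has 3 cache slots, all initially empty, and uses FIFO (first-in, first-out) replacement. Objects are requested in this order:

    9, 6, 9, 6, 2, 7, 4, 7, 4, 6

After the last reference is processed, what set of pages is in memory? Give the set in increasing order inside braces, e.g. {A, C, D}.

9: miss, frames {9}
6: miss, frames {9,6}
9: hit
6: hit
2: miss, frames {9,6,2}
7: miss, evict 9, frames {6,2,7}
4: miss, evict 6, frames {2,7,4}
7: hit
4: hit
6: miss, evict 2, frames {7,4,6}

{4, 6, 7}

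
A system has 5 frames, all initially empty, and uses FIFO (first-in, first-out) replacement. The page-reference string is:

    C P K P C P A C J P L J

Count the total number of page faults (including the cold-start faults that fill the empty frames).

6

C → miss, frames [C]
P → miss, frames [C, P]
K → miss, frames [C, P, K]
P → hit
C → hit
P → hit
A → miss, frames [C, P, K, A]
C → hit
J → miss, frames [C, P, K, A, J]
P → hit
L → miss, evict C, frames [P, K, A, J, L]
J → hit
Page faults: 6.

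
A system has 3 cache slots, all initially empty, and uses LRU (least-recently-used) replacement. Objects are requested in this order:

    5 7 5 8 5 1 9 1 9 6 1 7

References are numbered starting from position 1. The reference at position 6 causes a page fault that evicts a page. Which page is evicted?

pos 1: 5 -> fault, frames {5}
pos 2: 7 -> fault, frames {5,7}
pos 3: 5 -> hit
pos 4: 8 -> fault, frames {7,5,8}
pos 5: 5 -> hit
pos 6: 1 -> fault, evict 7, frames {8,5,1}
At position 6, page 7 is evicted.

7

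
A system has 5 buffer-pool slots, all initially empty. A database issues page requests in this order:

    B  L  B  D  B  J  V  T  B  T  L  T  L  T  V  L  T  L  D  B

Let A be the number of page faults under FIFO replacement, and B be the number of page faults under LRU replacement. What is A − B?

Under FIFO: F F . F . F F F F . F . . . . . . . F . → 9 faults.
Under LRU: F F . F . F F F . . F . . . . . . . F . → 8 faults.
A − B = 9 − 8 = 1.

1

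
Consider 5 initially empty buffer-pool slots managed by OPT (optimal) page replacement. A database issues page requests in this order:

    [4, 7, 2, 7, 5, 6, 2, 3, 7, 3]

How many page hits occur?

4

4 → fault, frames (4)
7 → fault, frames (4 7)
2 → fault, frames (4 7 2)
7 → hit
5 → fault, frames (4 7 2 5)
6 → fault, frames (4 7 2 5 6)
2 → hit
3 → fault, evict 6, frames (4 7 2 5 3)
7 → hit
3 → hit
Hits: 4.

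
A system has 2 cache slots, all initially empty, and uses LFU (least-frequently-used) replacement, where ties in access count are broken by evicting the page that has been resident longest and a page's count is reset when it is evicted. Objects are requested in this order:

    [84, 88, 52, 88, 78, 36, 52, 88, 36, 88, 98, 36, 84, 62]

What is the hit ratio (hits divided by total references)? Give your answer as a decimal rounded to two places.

84 → fault, frames {84}
88 → fault, frames {84,88}
52 → fault, evict 84, frames {88,52}
88 → hit
78 → fault, evict 52, frames {88,78}
36 → fault, evict 78, frames {88,36}
52 → fault, evict 36, frames {88,52}
88 → hit
36 → fault, evict 52, frames {88,36}
88 → hit
98 → fault, evict 36, frames {88,98}
36 → fault, evict 98, frames {88,36}
84 → fault, evict 36, frames {88,84}
62 → fault, evict 84, frames {88,62}
Hits: 3 of 14 references → 3/14 = 0.2143.

0.21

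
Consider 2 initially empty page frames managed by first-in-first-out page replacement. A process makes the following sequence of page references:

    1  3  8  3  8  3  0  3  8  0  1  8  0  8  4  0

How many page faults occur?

1 → miss, frames (1)
3 → miss, frames (1 3)
8 → miss, evict 1, frames (3 8)
3 → hit
8 → hit
3 → hit
0 → miss, evict 3, frames (8 0)
3 → miss, evict 8, frames (0 3)
8 → miss, evict 0, frames (3 8)
0 → miss, evict 3, frames (8 0)
1 → miss, evict 8, frames (0 1)
8 → miss, evict 0, frames (1 8)
0 → miss, evict 1, frames (8 0)
8 → hit
4 → miss, evict 8, frames (0 4)
0 → hit
Page faults: 11.

11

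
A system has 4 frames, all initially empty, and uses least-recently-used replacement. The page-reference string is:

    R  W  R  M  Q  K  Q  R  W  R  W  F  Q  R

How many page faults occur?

R -> fault, frames [R]
W -> fault, frames [R, W]
R -> hit
M -> fault, frames [W, R, M]
Q -> fault, frames [W, R, M, Q]
K -> fault, evict W, frames [R, M, Q, K]
Q -> hit
R -> hit
W -> fault, evict M, frames [K, Q, R, W]
R -> hit
W -> hit
F -> fault, evict K, frames [Q, R, W, F]
Q -> hit
R -> hit
Page faults: 7.

7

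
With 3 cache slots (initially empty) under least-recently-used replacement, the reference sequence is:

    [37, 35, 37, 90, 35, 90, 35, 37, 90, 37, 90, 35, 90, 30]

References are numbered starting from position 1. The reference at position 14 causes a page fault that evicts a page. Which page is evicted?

pos 1: 37: fault, frames (37)
pos 2: 35: fault, frames (37 35)
pos 3: 37: hit
pos 4: 90: fault, frames (35 37 90)
pos 5: 35: hit
pos 6: 90: hit
pos 7: 35: hit
pos 8: 37: hit
pos 9: 90: hit
pos 10: 37: hit
pos 11: 90: hit
pos 12: 35: hit
pos 13: 90: hit
pos 14: 30: fault, evict 37, frames (35 90 30)
At position 14, page 37 is evicted.

37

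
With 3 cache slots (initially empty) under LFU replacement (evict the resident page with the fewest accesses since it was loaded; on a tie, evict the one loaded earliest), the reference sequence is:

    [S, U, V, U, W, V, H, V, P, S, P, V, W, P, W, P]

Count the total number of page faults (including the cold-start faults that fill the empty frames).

12

S → miss, frames {S}
U → miss, frames {S,U}
V → miss, frames {S,U,V}
U → hit
W → miss, evict S, frames {U,V,W}
V → hit
H → miss, evict W, frames {U,V,H}
V → hit
P → miss, evict H, frames {U,V,P}
S → miss, evict P, frames {U,V,S}
P → miss, evict S, frames {U,V,P}
V → hit
W → miss, evict P, frames {U,V,W}
P → miss, evict W, frames {U,V,P}
W → miss, evict P, frames {U,V,W}
P → miss, evict W, frames {U,V,P}
Page faults: 12.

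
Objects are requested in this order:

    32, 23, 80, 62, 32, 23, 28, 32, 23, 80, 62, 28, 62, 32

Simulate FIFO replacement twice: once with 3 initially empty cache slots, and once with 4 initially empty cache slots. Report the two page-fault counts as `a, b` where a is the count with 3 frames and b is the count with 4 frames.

10, 11

3 frames: F F F F F F F . . F F . . F → 10 faults.
4 frames: F F F F . . F F F F F F . F → 11 faults.
11 > 10: adding a frame increased faults — Belady's anomaly.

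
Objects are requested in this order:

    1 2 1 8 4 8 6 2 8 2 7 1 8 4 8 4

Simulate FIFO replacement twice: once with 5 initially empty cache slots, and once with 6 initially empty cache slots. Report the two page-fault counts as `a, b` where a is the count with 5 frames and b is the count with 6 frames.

5 frames: F F . F F . F . . . F F . . . . → 7 faults.
6 frames: F F . F F . F . . . F . . . . . → 6 faults.
6 < 7: adding a frame reduced faults, as is typical.

7, 6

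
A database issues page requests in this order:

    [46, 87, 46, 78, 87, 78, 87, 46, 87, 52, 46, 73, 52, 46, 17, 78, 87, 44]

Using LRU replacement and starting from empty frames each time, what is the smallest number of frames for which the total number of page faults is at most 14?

2

f=1: 18 faults
f=2: 14 faults
f=3: 9 faults
f=4: 9 faults
f=5: 9 faults
f=6: 7 faults
f=7: 7 faults
Smallest f with faults ≤ 14 is 2.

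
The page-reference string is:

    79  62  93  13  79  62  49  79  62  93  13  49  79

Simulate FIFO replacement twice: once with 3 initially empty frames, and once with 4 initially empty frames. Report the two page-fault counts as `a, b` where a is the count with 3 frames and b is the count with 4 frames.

3 frames: F F F F F F F . . F F . F → 10 faults.
4 frames: F F F F . . F F F F F F F → 11 faults.
11 > 10: adding a frame increased faults — Belady's anomaly.

10, 11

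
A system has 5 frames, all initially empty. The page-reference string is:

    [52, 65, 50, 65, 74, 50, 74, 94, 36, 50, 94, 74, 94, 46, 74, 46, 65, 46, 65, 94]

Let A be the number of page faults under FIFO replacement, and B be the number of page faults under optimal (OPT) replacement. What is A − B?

Under FIFO: F F F . F . . F F . . . . F . . F . . . → 8 faults.
Under OPT: F F F . F . . F F . . . . F . . . . . . → 7 faults.
A − B = 8 − 7 = 1.

1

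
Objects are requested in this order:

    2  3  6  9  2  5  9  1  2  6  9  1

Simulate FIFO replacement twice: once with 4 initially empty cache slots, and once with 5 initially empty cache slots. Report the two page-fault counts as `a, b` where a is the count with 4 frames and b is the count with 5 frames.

4 frames: F F F F . F . F F F F . → 9 faults.
5 frames: F F F F . F . F F . . . → 7 faults.
7 < 9: adding a frame reduced faults, as is typical.

9, 7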